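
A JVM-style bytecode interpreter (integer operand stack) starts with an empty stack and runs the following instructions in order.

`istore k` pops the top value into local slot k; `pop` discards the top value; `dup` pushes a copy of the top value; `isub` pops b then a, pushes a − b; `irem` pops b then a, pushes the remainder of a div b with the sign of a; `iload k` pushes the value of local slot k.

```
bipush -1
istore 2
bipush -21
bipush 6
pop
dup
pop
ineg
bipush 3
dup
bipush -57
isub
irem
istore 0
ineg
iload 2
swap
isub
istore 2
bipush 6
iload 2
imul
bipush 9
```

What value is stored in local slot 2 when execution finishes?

bipush -1   -1
istore 2    (empty)
bipush -21  -21
bipush 6    -21 6
pop         -21
dup         -21 -21
pop         -21
ineg        21
bipush 3    21 3
dup         21 3 3
bipush -57  21 3 3 -57
isub        21 3 60
irem        21 3
istore 0    21
ineg        -21
iload 2     -21 -1
swap        -1 -21
isub        20
istore 2    (empty)
bipush 6    6
iload 2     6 20
imul        120
bipush 9    120 9

20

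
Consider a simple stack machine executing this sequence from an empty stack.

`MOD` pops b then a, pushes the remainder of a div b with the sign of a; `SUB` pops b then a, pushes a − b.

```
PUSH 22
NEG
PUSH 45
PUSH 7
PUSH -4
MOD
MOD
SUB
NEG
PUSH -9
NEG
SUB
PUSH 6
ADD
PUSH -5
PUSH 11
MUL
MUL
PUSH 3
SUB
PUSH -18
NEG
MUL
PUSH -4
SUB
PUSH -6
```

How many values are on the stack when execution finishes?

2

PUSH 22   [22]
NEG       [-22]
PUSH 45   [-22, 45]
PUSH 7    [-22, 45, 7]
PUSH -4   [-22, 45, 7, -4]
MOD       [-22, 45, 3]
MOD       [-22, 0]
SUB       [-22]
NEG       [22]
PUSH -9   [22, -9]
NEG       [22, 9]
SUB       [13]
PUSH 6    [13, 6]
ADD       [19]
PUSH -5   [19, -5]
PUSH 11   [19, -5, 11]
MUL       [19, -55]
MUL       [-1045]
PUSH 3    [-1045, 3]
SUB       [-1048]
PUSH -18  [-1048, -18]
NEG       [-1048, 18]
MUL       [-18864]
PUSH -4   [-18864, -4]
SUB       [-18860]
PUSH -6   [-18860, -6]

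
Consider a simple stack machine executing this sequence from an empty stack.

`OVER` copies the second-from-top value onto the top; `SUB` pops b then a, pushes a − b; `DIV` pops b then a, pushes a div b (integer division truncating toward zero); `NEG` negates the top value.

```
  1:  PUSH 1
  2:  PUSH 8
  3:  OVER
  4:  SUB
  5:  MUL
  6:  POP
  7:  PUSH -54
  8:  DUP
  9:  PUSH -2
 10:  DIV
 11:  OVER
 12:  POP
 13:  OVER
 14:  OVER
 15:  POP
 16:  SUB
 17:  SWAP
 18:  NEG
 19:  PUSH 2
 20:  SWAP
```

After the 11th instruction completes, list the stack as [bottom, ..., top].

PUSH 1   → 1
PUSH 8   → 1 8
OVER     → 1 8 1
SUB      → 1 7
MUL      → 7
POP      → (empty)
PUSH -54 → -54
DUP      → -54 -54
PUSH -2  → -54 -54 -2
DIV      → -54 27
OVER     → -54 27 -54

[-54, 27, -54]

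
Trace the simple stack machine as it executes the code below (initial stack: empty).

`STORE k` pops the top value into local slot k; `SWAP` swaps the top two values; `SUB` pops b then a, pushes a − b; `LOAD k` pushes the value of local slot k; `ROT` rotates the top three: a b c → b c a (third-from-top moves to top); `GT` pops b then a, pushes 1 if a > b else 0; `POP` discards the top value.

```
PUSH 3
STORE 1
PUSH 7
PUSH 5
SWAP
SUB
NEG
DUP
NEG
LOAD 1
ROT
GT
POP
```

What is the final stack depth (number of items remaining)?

1

PUSH 3  -> 3
STORE 1 -> (empty)
PUSH 7  -> 7
PUSH 5  -> 7 5
SWAP    -> 5 7
SUB     -> -2
NEG     -> 2
DUP     -> 2 2
NEG     -> 2 -2
LOAD 1  -> 2 -2 3
ROT     -> -2 3 2
GT      -> -2 1
POP     -> -2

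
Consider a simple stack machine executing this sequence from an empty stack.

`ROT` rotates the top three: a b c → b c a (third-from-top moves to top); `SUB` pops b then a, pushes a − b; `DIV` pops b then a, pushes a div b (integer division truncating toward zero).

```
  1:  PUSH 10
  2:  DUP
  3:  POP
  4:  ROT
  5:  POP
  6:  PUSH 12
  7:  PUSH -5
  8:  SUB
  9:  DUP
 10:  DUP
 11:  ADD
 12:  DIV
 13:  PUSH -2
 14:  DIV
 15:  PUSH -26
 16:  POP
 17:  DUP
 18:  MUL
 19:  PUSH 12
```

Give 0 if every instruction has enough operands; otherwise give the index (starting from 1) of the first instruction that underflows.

PUSH 10 -> [10]
DUP     -> [10, 10]
POP     -> [10]
ROT  — needs 3 operands, stack has 1 → underflow

4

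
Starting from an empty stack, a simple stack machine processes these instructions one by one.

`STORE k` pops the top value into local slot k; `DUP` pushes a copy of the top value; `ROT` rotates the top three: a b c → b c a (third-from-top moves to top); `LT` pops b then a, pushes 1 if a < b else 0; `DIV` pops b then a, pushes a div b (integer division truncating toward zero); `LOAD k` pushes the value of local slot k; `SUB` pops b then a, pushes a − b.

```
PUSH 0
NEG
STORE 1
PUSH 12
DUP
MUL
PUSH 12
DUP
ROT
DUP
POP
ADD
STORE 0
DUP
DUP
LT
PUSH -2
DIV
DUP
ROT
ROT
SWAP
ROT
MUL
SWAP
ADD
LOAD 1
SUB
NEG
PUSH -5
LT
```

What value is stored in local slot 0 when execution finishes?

PUSH 0  -> 0
NEG     -> 0
STORE 1 -> (empty)
PUSH 12 -> 12
DUP     -> 12 12
MUL     -> 144
PUSH 12 -> 144 12
DUP     -> 144 12 12
ROT     -> 12 12 144
DUP     -> 12 12 144 144
POP     -> 12 12 144
ADD     -> 12 156
STORE 0 -> 12
DUP     -> 12 12
DUP     -> 12 12 12
LT      -> 12 0
PUSH -2 -> 12 0 -2
DIV     -> 12 0
DUP     -> 12 0 0
ROT     -> 0 0 12
ROT     -> 0 12 0
SWAP    -> 0 0 12
ROT     -> 0 12 0
MUL     -> 0 0
SWAP    -> 0 0
ADD     -> 0
LOAD 1  -> 0 0
SUB     -> 0
NEG     -> 0
PUSH -5 -> 0 -5
LT      -> 0

156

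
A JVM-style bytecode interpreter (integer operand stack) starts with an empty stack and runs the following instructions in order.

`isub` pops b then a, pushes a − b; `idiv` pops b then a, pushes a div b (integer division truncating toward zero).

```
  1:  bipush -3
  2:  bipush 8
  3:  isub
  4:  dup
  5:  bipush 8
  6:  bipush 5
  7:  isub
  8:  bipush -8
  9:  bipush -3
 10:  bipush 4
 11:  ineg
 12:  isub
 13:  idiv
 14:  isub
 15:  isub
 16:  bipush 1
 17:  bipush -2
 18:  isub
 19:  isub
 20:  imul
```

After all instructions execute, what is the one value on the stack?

bipush -3  -3
bipush 8   -3 8
isub       -11
dup        -11 -11
bipush 8   -11 -11 8
bipush 5   -11 -11 8 5
isub       -11 -11 3
bipush -8  -11 -11 3 -8
bipush -3  -11 -11 3 -8 -3
bipush 4   -11 -11 3 -8 -3 4
ineg       -11 -11 3 -8 -3 -4
isub       -11 -11 3 -8 1
idiv       -11 -11 3 -8
isub       -11 -11 11
isub       -11 -22
bipush 1   -11 -22 1
bipush -2  -11 -22 1 -2
isub       -11 -22 3
isub       -11 -25
imul       275

275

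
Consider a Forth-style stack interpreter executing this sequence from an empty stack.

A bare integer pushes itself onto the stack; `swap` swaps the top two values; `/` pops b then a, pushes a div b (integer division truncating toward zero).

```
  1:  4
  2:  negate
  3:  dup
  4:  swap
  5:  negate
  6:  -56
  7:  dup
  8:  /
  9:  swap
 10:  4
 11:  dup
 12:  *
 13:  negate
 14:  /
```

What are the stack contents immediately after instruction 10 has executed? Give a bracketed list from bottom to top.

4      -> [4]
negate -> [-4]
dup    -> [-4, -4]
swap   -> [-4, -4]
negate -> [-4, 4]
-56    -> [-4, 4, -56]
dup    -> [-4, 4, -56, -56]
/      -> [-4, 4, 1]
swap   -> [-4, 1, 4]
4      -> [-4, 1, 4, 4]

[-4, 1, 4, 4]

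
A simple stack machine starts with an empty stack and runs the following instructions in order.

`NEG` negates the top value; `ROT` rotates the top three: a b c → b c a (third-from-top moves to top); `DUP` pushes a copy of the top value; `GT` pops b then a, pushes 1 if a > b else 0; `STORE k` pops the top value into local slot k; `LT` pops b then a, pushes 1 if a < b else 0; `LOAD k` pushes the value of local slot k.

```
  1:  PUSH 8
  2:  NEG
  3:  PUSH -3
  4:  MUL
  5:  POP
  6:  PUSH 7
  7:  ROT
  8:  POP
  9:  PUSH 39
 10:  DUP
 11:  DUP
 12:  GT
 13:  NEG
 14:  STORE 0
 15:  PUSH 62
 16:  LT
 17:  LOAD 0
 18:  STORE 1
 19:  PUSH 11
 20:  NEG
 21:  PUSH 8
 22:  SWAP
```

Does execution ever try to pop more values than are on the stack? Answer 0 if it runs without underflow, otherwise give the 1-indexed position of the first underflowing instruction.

7

PUSH 8  -> 8
NEG     -> -8
PUSH -3 -> -8 -3
MUL     -> 24
POP     -> (empty)
PUSH 7  -> 7
ROT  — needs 3 operands, stack has 1 → underflow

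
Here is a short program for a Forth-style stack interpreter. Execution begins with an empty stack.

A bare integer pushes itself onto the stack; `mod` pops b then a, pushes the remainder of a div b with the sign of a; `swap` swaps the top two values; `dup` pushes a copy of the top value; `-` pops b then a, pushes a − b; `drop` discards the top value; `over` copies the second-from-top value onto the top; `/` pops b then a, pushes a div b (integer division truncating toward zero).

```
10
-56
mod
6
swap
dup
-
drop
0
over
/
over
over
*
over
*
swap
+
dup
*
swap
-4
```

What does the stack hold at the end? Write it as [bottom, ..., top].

[0, 6, -4]

10   → [10]
-56  → [10, -56]
mod  → [10]
6    → [10, 6]
swap → [6, 10]
dup  → [6, 10, 10]
-    → [6, 0]
drop → [6]
0    → [6, 0]
over → [6, 0, 6]
/    → [6, 0]
over → [6, 0, 6]
over → [6, 0, 6, 0]
*    → [6, 0, 0]
over → [6, 0, 0, 0]
*    → [6, 0, 0]
swap → [6, 0, 0]
+    → [6, 0]
dup  → [6, 0, 0]
*    → [6, 0]
swap → [0, 6]
-4   → [0, 6, -4]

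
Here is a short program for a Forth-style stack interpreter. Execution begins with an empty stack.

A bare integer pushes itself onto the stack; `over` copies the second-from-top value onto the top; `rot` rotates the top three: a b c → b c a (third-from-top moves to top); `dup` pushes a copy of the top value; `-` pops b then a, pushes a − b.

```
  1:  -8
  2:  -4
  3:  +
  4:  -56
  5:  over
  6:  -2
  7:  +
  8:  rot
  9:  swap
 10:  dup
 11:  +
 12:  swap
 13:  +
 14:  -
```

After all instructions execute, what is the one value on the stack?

-8    [-8]
-4    [-8, -4]
+     [-12]
-56   [-12, -56]
over  [-12, -56, -12]
-2    [-12, -56, -12, -2]
+     [-12, -56, -14]
rot   [-56, -14, -12]
swap  [-56, -12, -14]
dup   [-56, -12, -14, -14]
+     [-56, -12, -28]
swap  [-56, -28, -12]
+     [-56, -40]
-     [-16]

-16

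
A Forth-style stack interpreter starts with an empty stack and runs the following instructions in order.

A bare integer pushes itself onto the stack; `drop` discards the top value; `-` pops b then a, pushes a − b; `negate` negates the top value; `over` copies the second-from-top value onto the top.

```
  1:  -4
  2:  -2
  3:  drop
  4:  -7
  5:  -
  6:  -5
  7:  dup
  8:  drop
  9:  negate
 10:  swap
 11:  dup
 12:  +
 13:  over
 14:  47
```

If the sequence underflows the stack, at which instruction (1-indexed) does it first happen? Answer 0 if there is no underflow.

0

-4     -> -4
-2     -> -4 -2
drop   -> -4
-7     -> -4 -7
-      -> 3
-5     -> 3 -5
dup    -> 3 -5 -5
drop   -> 3 -5
negate -> 3 5
swap   -> 5 3
dup    -> 5 3 3
+      -> 5 6
over   -> 5 6 5
47     -> 5 6 5 47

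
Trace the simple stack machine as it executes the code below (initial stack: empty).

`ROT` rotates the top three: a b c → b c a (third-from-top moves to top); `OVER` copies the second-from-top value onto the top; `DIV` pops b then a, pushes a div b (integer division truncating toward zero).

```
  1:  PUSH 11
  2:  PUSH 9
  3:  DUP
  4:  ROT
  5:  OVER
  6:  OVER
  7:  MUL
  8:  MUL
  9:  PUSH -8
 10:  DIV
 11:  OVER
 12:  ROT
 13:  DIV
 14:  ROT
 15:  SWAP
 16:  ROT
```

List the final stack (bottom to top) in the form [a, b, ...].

[9, 1, -136]

PUSH 11 -> 11
PUSH 9  -> 11 9
DUP     -> 11 9 9
ROT     -> 9 9 11
OVER    -> 9 9 11 9
OVER    -> 9 9 11 9 11
MUL     -> 9 9 11 99
MUL     -> 9 9 1089
PUSH -8 -> 9 9 1089 -8
DIV     -> 9 9 -136
OVER    -> 9 9 -136 9
ROT     -> 9 -136 9 9
DIV     -> 9 -136 1
ROT     -> -136 1 9
SWAP    -> -136 9 1
ROT     -> 9 1 -136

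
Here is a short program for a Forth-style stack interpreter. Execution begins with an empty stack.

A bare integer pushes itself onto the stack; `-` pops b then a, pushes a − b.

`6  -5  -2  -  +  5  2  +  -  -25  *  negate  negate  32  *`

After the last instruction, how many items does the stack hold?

1

6      -> 6
-5     -> 6 -5
-2     -> 6 -5 -2
-      -> 6 -3
+      -> 3
5      -> 3 5
2      -> 3 5 2
+      -> 3 7
-      -> -4
-25    -> -4 -25
*      -> 100
negate -> -100
negate -> 100
32     -> 100 32
*      -> 3200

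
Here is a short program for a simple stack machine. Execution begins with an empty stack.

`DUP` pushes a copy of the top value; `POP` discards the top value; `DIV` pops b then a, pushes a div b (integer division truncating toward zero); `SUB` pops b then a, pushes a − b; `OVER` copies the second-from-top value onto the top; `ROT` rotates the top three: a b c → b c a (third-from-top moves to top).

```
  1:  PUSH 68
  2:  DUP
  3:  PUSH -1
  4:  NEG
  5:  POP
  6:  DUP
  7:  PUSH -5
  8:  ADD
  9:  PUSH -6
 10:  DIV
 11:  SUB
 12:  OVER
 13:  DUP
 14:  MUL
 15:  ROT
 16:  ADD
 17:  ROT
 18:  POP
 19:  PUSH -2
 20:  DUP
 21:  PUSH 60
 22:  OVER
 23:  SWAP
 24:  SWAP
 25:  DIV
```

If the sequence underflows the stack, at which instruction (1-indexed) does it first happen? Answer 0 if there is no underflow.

PUSH 68  68
DUP      68 68
PUSH -1  68 68 -1
NEG      68 68 1
POP      68 68
DUP      68 68 68
PUSH -5  68 68 68 -5
ADD      68 68 63
PUSH -6  68 68 63 -6
DIV      68 68 -10
SUB      68 78
OVER     68 78 68
DUP      68 78 68 68
MUL      68 78 4624
ROT      78 4624 68
ADD      78 4692
ROT  — needs 3 operands, stack has 2 → underflow

17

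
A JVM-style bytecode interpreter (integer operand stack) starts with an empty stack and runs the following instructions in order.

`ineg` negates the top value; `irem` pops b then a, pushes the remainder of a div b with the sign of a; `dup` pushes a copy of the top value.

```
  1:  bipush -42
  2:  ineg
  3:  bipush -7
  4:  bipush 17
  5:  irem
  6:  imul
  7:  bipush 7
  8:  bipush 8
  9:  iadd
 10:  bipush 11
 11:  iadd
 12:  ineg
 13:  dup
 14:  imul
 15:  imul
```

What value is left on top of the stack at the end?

-198744

bipush -42 -> -42
ineg       -> 42
bipush -7  -> 42 -7
bipush 17  -> 42 -7 17
irem       -> 42 -7
imul       -> -294
bipush 7   -> -294 7
bipush 8   -> -294 7 8
iadd       -> -294 15
bipush 11  -> -294 15 11
iadd       -> -294 26
ineg       -> -294 -26
dup        -> -294 -26 -26
imul       -> -294 676
imul       -> -198744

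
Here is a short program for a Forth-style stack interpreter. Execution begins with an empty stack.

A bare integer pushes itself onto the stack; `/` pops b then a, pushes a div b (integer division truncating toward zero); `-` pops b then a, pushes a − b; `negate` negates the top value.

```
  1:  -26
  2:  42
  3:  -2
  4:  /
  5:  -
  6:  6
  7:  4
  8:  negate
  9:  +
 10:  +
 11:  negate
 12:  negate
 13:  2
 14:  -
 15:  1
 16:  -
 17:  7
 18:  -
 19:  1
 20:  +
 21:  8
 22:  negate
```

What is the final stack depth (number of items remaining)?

2

-26    -> -26
42     -> -26 42
-2     -> -26 42 -2
/      -> -26 -21
-      -> -5
6      -> -5 6
4      -> -5 6 4
negate -> -5 6 -4
+      -> -5 2
+      -> -3
negate -> 3
negate -> -3
2      -> -3 2
-      -> -5
1      -> -5 1
-      -> -6
7      -> -6 7
-      -> -13
1      -> -13 1
+      -> -12
8      -> -12 8
negate -> -12 -8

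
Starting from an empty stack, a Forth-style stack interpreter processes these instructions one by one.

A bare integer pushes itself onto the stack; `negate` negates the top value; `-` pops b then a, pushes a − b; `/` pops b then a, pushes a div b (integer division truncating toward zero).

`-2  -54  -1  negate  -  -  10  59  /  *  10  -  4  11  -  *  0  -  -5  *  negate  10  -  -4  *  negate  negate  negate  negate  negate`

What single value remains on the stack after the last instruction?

1360

-2      [-2]
-54     [-2, -54]
-1      [-2, -54, -1]
negate  [-2, -54, 1]
-       [-2, -55]
-       [53]
10      [53, 10]
59      [53, 10, 59]
/       [53, 0]
*       [0]
10      [0, 10]
-       [-10]
4       [-10, 4]
11      [-10, 4, 11]
-       [-10, -7]
*       [70]
0       [70, 0]
-       [70]
-5      [70, -5]
*       [-350]
negate  [350]
10      [350, 10]
-       [340]
-4      [340, -4]
*       [-1360]
negate  [1360]
negate  [-1360]
negate  [1360]
negate  [-1360]
negate  [1360]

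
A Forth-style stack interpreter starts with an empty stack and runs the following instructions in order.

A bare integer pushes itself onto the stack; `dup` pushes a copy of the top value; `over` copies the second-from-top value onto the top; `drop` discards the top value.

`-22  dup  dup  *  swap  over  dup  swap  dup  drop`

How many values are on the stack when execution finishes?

-22   -22
dup   -22 -22
dup   -22 -22 -22
*     -22 484
swap  484 -22
over  484 -22 484
dup   484 -22 484 484
swap  484 -22 484 484
dup   484 -22 484 484 484
drop  484 -22 484 484

4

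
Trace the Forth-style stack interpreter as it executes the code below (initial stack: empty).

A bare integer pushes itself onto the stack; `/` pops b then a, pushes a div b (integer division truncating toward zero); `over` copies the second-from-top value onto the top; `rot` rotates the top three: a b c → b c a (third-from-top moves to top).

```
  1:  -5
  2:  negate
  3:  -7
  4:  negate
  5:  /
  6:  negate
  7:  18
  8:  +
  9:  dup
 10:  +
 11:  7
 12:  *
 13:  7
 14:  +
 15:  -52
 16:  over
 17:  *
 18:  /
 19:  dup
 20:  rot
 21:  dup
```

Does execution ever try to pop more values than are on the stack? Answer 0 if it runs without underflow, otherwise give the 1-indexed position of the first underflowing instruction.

20

-5     : [-5]
negate : [5]
-7     : [5, -7]
negate : [5, 7]
/      : [0]
negate : [0]
18     : [0, 18]
+      : [18]
dup    : [18, 18]
+      : [36]
7      : [36, 7]
*      : [252]
7      : [252, 7]
+      : [259]
-52    : [259, -52]
over   : [259, -52, 259]
*      : [259, -13468]
/      : [0]
dup    : [0, 0]
rot  — needs 3 operands, stack has 2 → underflow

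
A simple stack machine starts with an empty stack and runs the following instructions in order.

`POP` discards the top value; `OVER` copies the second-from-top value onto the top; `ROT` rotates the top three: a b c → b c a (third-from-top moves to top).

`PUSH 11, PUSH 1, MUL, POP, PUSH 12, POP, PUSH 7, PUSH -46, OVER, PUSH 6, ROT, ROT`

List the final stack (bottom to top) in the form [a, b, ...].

[7, 6, -46, 7]

PUSH 11   11
PUSH 1    11 1
MUL       11
POP       (empty)
PUSH 12   12
POP       (empty)
PUSH 7    7
PUSH -46  7 -46
OVER      7 -46 7
PUSH 6    7 -46 7 6
ROT       7 7 6 -46
ROT       7 6 -46 7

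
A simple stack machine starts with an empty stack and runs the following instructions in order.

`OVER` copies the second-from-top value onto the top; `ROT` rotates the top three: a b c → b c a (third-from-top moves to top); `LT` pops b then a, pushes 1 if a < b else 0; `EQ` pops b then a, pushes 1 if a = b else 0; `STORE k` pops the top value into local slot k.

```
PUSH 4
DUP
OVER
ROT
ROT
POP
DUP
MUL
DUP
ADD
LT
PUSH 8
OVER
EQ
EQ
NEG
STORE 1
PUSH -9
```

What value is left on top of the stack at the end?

PUSH 4  -> [4]
DUP     -> [4, 4]
OVER    -> [4, 4, 4]
ROT     -> [4, 4, 4]
ROT     -> [4, 4, 4]
POP     -> [4, 4]
DUP     -> [4, 4, 4]
MUL     -> [4, 16]
DUP     -> [4, 16, 16]
ADD     -> [4, 32]
LT      -> [1]
PUSH 8  -> [1, 8]
OVER    -> [1, 8, 1]
EQ      -> [1, 0]
EQ      -> [0]
NEG     -> [0]
STORE 1 -> []
PUSH -9 -> [-9]

-9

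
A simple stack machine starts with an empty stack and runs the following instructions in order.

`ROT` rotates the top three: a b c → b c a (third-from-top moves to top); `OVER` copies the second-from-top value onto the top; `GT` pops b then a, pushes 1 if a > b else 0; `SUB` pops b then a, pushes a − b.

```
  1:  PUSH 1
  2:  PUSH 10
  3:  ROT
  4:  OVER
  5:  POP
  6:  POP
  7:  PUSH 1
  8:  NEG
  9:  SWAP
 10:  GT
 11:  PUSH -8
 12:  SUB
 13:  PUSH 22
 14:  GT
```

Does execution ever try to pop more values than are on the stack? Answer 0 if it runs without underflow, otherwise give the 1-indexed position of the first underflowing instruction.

3

PUSH 1  -> 1
PUSH 10 -> 1 10
ROT  — needs 3 operands, stack has 2 → underflow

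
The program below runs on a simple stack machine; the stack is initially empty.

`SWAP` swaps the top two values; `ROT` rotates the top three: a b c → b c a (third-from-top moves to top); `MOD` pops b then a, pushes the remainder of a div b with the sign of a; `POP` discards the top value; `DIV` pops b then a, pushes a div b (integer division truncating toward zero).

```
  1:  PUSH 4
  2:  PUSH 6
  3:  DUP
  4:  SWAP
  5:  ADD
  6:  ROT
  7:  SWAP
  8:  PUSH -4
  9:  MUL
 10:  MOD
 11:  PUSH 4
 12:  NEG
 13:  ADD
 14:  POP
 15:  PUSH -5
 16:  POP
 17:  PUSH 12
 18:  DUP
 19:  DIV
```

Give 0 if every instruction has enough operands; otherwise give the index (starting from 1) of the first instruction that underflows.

6

PUSH 4  [4]
PUSH 6  [4, 6]
DUP     [4, 6, 6]
SWAP    [4, 6, 6]
ADD     [4, 12]
ROT  — needs 3 operands, stack has 2 → underflow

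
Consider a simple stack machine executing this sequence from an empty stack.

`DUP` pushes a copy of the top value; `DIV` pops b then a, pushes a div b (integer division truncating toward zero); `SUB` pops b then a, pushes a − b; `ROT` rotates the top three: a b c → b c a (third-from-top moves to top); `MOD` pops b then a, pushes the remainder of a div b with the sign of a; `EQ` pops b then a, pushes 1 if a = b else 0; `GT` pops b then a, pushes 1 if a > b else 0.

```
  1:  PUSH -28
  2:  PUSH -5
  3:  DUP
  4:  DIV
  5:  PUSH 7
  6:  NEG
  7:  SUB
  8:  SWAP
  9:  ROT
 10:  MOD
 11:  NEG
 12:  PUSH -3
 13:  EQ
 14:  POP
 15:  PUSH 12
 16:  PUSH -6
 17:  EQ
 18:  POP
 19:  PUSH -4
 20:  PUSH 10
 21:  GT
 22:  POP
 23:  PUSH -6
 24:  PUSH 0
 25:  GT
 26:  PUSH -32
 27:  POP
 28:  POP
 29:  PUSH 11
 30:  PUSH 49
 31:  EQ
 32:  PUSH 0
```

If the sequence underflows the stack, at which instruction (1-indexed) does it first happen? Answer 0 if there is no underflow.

PUSH -28 → -28
PUSH -5  → -28 -5
DUP      → -28 -5 -5
DIV      → -28 1
PUSH 7   → -28 1 7
NEG      → -28 1 -7
SUB      → -28 8
SWAP     → 8 -28
ROT  — needs 3 operands, stack has 2 → underflow

9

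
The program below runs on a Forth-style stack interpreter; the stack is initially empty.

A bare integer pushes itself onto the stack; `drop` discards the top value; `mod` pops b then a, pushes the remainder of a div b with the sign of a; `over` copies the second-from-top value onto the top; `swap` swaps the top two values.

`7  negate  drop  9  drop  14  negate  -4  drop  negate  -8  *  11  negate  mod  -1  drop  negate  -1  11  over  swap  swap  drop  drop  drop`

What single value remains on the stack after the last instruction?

7      -> 7
negate -> -7
drop   -> (empty)
9      -> 9
drop   -> (empty)
14     -> 14
negate -> -14
-4     -> -14 -4
drop   -> -14
negate -> 14
-8     -> 14 -8
*      -> -112
11     -> -112 11
negate -> -112 -11
mod    -> -2
-1     -> -2 -1
drop   -> -2
negate -> 2
-1     -> 2 -1
11     -> 2 -1 11
over   -> 2 -1 11 -1
swap   -> 2 -1 -1 11
swap   -> 2 -1 11 -1
drop   -> 2 -1 11
drop   -> 2 -1
drop   -> 2

2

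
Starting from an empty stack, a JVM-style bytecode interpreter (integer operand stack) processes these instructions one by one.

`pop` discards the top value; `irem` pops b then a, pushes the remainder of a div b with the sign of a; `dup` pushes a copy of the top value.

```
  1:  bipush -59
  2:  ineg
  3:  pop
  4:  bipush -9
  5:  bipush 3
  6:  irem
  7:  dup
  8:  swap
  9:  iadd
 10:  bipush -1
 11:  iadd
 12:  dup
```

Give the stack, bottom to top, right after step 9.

bipush -59  -59
ineg        59
pop         (empty)
bipush -9   -9
bipush 3    -9 3
irem        0
dup         0 0
swap        0 0
iadd        0

[0]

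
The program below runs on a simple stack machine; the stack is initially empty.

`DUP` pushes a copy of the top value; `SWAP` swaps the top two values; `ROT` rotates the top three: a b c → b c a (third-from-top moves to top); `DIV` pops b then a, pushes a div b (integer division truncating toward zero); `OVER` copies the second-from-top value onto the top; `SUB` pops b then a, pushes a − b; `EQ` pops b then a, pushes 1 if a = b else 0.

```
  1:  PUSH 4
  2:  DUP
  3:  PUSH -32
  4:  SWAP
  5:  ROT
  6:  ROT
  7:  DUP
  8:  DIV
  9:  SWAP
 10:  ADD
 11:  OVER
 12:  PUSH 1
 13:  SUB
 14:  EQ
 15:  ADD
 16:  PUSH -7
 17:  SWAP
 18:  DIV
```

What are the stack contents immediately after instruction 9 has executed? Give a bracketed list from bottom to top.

[4, 1, 4]

PUSH 4    4
DUP       4 4
PUSH -32  4 4 -32
SWAP      4 -32 4
ROT       -32 4 4
ROT       4 4 -32
DUP       4 4 -32 -32
DIV       4 4 1
SWAP      4 1 4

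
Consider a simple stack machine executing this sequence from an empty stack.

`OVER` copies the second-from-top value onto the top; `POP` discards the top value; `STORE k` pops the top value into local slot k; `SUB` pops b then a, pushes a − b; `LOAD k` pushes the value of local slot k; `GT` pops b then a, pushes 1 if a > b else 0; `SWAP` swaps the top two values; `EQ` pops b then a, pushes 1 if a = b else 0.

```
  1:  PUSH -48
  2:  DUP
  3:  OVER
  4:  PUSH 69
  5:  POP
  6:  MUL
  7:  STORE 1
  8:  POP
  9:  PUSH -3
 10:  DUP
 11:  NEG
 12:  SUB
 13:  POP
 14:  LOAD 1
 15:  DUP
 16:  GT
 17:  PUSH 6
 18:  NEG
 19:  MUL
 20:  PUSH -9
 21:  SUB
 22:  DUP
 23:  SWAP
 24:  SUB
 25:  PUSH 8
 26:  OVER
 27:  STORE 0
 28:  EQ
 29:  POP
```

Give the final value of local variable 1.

PUSH -48 : [-48]
DUP      : [-48, -48]
OVER     : [-48, -48, -48]
PUSH 69  : [-48, -48, -48, 69]
POP      : [-48, -48, -48]
MUL      : [-48, 2304]
STORE 1  : [-48]
POP      : []
PUSH -3  : [-3]
DUP      : [-3, -3]
NEG      : [-3, 3]
SUB      : [-6]
POP      : []
LOAD 1   : [2304]
DUP      : [2304, 2304]
GT       : [0]
PUSH 6   : [0, 6]
NEG      : [0, -6]
MUL      : [0]
PUSH -9  : [0, -9]
SUB      : [9]
DUP      : [9, 9]
SWAP     : [9, 9]
SUB      : [0]
PUSH 8   : [0, 8]
OVER     : [0, 8, 0]
STORE 0  : [0, 8]
EQ       : [0]
POP      : []

2304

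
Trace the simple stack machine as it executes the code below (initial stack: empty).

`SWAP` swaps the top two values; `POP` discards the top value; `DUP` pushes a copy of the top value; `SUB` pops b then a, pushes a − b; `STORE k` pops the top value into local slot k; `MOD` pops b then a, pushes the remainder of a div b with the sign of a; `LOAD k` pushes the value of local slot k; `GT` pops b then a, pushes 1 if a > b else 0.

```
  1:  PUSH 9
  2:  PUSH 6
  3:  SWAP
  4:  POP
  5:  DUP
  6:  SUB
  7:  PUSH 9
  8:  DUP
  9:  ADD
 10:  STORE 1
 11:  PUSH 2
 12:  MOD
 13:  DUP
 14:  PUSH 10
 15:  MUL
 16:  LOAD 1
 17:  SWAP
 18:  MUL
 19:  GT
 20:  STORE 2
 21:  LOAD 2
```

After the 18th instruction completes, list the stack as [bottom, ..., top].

[0, 0]

PUSH 9  : 9
PUSH 6  : 9 6
SWAP    : 6 9
POP     : 6
DUP     : 6 6
SUB     : 0
PUSH 9  : 0 9
DUP     : 0 9 9
ADD     : 0 18
STORE 1 : 0
PUSH 2  : 0 2
MOD     : 0
DUP     : 0 0
PUSH 10 : 0 0 10
MUL     : 0 0
LOAD 1  : 0 0 18
SWAP    : 0 18 0
MUL     : 0 0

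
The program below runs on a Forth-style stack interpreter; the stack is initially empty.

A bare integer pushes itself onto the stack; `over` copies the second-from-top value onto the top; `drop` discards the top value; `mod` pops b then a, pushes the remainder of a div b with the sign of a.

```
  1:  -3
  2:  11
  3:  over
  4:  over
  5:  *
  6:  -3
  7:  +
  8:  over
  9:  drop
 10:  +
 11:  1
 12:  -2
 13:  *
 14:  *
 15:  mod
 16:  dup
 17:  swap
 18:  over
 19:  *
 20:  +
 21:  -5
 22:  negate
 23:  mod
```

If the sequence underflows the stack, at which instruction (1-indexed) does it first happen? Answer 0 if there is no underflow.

-3     → [-3]
11     → [-3, 11]
over   → [-3, 11, -3]
over   → [-3, 11, -3, 11]
*      → [-3, 11, -33]
-3     → [-3, 11, -33, -3]
+      → [-3, 11, -36]
over   → [-3, 11, -36, 11]
drop   → [-3, 11, -36]
+      → [-3, -25]
1      → [-3, -25, 1]
-2     → [-3, -25, 1, -2]
*      → [-3, -25, -2]
*      → [-3, 50]
mod    → [-3]
dup    → [-3, -3]
swap   → [-3, -3]
over   → [-3, -3, -3]
*      → [-3, 9]
+      → [6]
-5     → [6, -5]
negate → [6, 5]
mod    → [1]

0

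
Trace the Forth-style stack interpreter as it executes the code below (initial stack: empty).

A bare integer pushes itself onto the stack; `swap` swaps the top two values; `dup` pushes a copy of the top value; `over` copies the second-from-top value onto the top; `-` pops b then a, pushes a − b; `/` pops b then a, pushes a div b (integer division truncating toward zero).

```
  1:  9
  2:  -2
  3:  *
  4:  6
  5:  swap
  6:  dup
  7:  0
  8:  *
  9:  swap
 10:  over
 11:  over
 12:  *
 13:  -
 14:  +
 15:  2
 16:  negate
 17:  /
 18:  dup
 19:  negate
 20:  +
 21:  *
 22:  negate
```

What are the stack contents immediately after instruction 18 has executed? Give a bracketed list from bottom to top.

[6, 9, 9]

9      : 9
-2     : 9 -2
*      : -18
6      : -18 6
swap   : 6 -18
dup    : 6 -18 -18
0      : 6 -18 -18 0
*      : 6 -18 0
swap   : 6 0 -18
over   : 6 0 -18 0
over   : 6 0 -18 0 -18
*      : 6 0 -18 0
-      : 6 0 -18
+      : 6 -18
2      : 6 -18 2
negate : 6 -18 -2
/      : 6 9
dup    : 6 9 9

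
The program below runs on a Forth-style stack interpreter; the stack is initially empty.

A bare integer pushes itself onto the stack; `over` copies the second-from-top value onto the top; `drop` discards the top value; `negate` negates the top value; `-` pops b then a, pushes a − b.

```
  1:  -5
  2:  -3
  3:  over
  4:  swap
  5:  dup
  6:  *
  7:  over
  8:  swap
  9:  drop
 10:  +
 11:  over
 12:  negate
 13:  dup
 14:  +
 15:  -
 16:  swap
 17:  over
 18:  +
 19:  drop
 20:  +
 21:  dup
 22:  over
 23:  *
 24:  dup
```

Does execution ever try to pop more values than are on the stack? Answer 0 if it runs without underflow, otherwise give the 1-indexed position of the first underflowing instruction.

-5      -5
-3      -5 -3
over    -5 -3 -5
swap    -5 -5 -3
dup     -5 -5 -3 -3
*       -5 -5 9
over    -5 -5 9 -5
swap    -5 -5 -5 9
drop    -5 -5 -5
+       -5 -10
over    -5 -10 -5
negate  -5 -10 5
dup     -5 -10 5 5
+       -5 -10 10
-       -5 -20
swap    -20 -5
over    -20 -5 -20
+       -20 -25
drop    -20
+  — needs 2 operands, stack has 1 → underflow

20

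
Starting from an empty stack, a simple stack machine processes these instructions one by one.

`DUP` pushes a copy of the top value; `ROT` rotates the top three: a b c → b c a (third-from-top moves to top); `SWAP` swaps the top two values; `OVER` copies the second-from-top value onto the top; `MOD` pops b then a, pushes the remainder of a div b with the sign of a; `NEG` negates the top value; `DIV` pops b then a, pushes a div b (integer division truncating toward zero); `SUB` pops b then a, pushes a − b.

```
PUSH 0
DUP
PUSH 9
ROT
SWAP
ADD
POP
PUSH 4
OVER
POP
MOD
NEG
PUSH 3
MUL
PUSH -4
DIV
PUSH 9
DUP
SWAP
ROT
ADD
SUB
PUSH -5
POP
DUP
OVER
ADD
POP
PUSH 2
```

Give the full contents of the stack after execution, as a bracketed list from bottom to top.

[0, 2]

PUSH 0   [0]
DUP      [0, 0]
PUSH 9   [0, 0, 9]
ROT      [0, 9, 0]
SWAP     [0, 0, 9]
ADD      [0, 9]
POP      [0]
PUSH 4   [0, 4]
OVER     [0, 4, 0]
POP      [0, 4]
MOD      [0]
NEG      [0]
PUSH 3   [0, 3]
MUL      [0]
PUSH -4  [0, -4]
DIV      [0]
PUSH 9   [0, 9]
DUP      [0, 9, 9]
SWAP     [0, 9, 9]
ROT      [9, 9, 0]
ADD      [9, 9]
SUB      [0]
PUSH -5  [0, -5]
POP      [0]
DUP      [0, 0]
OVER     [0, 0, 0]
ADD      [0, 0]
POP      [0]
PUSH 2   [0, 2]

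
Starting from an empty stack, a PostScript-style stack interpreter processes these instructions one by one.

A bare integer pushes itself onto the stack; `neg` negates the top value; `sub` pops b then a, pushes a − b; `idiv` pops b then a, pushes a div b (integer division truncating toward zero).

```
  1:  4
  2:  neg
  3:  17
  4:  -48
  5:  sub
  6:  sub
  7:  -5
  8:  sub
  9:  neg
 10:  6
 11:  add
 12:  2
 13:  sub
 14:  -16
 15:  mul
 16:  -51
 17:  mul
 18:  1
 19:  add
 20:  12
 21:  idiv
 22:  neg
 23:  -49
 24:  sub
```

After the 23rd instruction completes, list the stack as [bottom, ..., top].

[-4624, -49]

4    → [4]
neg  → [-4]
17   → [-4, 17]
-48  → [-4, 17, -48]
sub  → [-4, 65]
sub  → [-69]
-5   → [-69, -5]
sub  → [-64]
neg  → [64]
6    → [64, 6]
add  → [70]
2    → [70, 2]
sub  → [68]
-16  → [68, -16]
mul  → [-1088]
-51  → [-1088, -51]
mul  → [55488]
1    → [55488, 1]
add  → [55489]
12   → [55489, 12]
idiv → [4624]
neg  → [-4624]
-49  → [-4624, -49]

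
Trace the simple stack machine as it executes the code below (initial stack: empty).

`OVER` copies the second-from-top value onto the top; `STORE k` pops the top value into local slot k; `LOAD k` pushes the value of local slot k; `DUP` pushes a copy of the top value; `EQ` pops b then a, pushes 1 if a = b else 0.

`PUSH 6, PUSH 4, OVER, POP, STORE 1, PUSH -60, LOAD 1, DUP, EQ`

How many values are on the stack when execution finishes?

3

PUSH 6   : [6]
PUSH 4   : [6, 4]
OVER     : [6, 4, 6]
POP      : [6, 4]
STORE 1  : [6]
PUSH -60 : [6, -60]
LOAD 1   : [6, -60, 4]
DUP      : [6, -60, 4, 4]
EQ       : [6, -60, 1]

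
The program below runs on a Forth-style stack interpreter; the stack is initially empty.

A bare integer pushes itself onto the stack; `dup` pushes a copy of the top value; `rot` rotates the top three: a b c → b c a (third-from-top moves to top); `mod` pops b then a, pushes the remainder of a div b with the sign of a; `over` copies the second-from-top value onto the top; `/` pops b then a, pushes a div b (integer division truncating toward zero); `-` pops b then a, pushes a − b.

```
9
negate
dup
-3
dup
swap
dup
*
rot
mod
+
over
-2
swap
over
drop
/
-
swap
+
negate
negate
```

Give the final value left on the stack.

-12

9      -> [9]
negate -> [-9]
dup    -> [-9, -9]
-3     -> [-9, -9, -3]
dup    -> [-9, -9, -3, -3]
swap   -> [-9, -9, -3, -3]
dup    -> [-9, -9, -3, -3, -3]
*      -> [-9, -9, -3, 9]
rot    -> [-9, -3, 9, -9]
mod    -> [-9, -3, 0]
+      -> [-9, -3]
over   -> [-9, -3, -9]
-2     -> [-9, -3, -9, -2]
swap   -> [-9, -3, -2, -9]
over   -> [-9, -3, -2, -9, -2]
drop   -> [-9, -3, -2, -9]
/      -> [-9, -3, 0]
-      -> [-9, -3]
swap   -> [-3, -9]
+      -> [-12]
negate -> [12]
negate -> [-12]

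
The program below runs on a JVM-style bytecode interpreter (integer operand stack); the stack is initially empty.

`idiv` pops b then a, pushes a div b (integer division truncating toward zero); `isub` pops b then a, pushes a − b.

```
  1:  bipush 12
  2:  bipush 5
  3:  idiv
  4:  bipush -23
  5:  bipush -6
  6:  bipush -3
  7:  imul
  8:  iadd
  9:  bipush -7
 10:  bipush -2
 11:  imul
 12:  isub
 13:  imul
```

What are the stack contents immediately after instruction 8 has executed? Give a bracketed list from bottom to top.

[2, -5]

bipush 12  → 12
bipush 5   → 12 5
idiv       → 2
bipush -23 → 2 -23
bipush -6  → 2 -23 -6
bipush -3  → 2 -23 -6 -3
imul       → 2 -23 18
iadd       → 2 -5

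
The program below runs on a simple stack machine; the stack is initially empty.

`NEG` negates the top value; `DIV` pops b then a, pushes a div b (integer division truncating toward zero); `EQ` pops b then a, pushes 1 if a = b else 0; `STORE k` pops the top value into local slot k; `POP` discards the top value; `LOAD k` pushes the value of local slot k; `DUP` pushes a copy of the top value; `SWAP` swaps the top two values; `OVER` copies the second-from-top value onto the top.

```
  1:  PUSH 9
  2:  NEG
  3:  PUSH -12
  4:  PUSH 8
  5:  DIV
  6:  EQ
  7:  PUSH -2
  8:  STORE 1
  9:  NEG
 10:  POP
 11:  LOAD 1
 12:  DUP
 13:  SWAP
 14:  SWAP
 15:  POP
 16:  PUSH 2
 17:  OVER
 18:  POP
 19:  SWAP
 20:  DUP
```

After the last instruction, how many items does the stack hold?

PUSH 9   → 9
NEG      → -9
PUSH -12 → -9 -12
PUSH 8   → -9 -12 8
DIV      → -9 -1
EQ       → 0
PUSH -2  → 0 -2
STORE 1  → 0
NEG      → 0
POP      → (empty)
LOAD 1   → -2
DUP      → -2 -2
SWAP     → -2 -2
SWAP     → -2 -2
POP      → -2
PUSH 2   → -2 2
OVER     → -2 2 -2
POP      → -2 2
SWAP     → 2 -2
DUP      → 2 -2 -2

3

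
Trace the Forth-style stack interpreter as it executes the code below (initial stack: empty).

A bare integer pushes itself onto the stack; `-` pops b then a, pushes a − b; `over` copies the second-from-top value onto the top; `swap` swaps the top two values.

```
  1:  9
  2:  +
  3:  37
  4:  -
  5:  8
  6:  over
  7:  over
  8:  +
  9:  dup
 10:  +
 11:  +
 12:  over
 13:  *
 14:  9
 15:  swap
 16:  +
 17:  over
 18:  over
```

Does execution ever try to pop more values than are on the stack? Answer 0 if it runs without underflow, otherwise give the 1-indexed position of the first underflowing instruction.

2

9 : [9]
+  — needs 2 operands, stack has 1 → underflow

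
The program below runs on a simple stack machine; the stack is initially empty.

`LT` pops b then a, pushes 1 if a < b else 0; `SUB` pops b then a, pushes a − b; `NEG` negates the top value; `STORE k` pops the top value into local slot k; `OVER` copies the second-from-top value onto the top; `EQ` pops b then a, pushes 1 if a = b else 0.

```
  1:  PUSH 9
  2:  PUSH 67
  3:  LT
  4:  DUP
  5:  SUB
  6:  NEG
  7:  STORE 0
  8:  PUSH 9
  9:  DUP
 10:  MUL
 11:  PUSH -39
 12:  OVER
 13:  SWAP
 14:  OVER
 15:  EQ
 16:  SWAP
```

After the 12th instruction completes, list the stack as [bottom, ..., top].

PUSH 9   -> 9
PUSH 67  -> 9 67
LT       -> 1
DUP      -> 1 1
SUB      -> 0
NEG      -> 0
STORE 0  -> (empty)
PUSH 9   -> 9
DUP      -> 9 9
MUL      -> 81
PUSH -39 -> 81 -39
OVER     -> 81 -39 81

[81, -39, 81]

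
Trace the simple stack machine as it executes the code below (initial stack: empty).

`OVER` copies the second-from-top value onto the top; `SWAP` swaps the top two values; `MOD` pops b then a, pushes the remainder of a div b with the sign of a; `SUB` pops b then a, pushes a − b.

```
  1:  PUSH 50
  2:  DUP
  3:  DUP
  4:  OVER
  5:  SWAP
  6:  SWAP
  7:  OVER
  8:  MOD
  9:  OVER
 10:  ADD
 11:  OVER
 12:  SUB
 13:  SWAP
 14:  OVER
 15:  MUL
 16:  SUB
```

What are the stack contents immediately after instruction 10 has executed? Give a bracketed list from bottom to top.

[50, 50, 50, 50]

PUSH 50 : [50]
DUP     : [50, 50]
DUP     : [50, 50, 50]
OVER    : [50, 50, 50, 50]
SWAP    : [50, 50, 50, 50]
SWAP    : [50, 50, 50, 50]
OVER    : [50, 50, 50, 50, 50]
MOD     : [50, 50, 50, 0]
OVER    : [50, 50, 50, 0, 50]
ADD     : [50, 50, 50, 50]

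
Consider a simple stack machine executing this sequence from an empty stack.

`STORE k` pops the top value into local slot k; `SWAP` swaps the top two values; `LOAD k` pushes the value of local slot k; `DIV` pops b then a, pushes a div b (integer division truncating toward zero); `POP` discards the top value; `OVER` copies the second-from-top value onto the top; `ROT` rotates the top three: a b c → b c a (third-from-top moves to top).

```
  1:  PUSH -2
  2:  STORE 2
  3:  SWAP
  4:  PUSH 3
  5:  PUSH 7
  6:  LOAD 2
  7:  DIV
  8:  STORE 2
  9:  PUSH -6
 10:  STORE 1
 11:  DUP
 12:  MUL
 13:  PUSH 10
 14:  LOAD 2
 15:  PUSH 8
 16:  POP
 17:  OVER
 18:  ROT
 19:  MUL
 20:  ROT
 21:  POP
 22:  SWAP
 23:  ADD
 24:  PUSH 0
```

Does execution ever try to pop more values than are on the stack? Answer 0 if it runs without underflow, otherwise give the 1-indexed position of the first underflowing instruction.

3

PUSH -2  [-2]
STORE 2  []
SWAP  — needs 2 operands, stack has 0 → underflow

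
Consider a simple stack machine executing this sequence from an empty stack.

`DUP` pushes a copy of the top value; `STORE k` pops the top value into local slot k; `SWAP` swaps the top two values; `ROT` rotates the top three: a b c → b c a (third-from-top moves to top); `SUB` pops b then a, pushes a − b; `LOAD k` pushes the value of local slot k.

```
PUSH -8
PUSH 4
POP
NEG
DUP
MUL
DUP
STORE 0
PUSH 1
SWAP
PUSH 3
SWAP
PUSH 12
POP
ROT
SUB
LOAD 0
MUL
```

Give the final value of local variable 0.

64

PUSH -8 -> [-8]
PUSH 4  -> [-8, 4]
POP     -> [-8]
NEG     -> [8]
DUP     -> [8, 8]
MUL     -> [64]
DUP     -> [64, 64]
STORE 0 -> [64]
PUSH 1  -> [64, 1]
SWAP    -> [1, 64]
PUSH 3  -> [1, 64, 3]
SWAP    -> [1, 3, 64]
PUSH 12 -> [1, 3, 64, 12]
POP     -> [1, 3, 64]
ROT     -> [3, 64, 1]
SUB     -> [3, 63]
LOAD 0  -> [3, 63, 64]
MUL     -> [3, 4032]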